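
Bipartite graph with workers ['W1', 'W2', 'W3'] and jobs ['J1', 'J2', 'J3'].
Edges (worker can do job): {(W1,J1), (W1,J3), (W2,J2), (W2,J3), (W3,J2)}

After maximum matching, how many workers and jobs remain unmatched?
Unmatched: 0 workers, 0 jobs

Maximum matching size: 3
Workers: 3 total, 3 matched, 0 unmatched
Jobs: 3 total, 3 matched, 0 unmatched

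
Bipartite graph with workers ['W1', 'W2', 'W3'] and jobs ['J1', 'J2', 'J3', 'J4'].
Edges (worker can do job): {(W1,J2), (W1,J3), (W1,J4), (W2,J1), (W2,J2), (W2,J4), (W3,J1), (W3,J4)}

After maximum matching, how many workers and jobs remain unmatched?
Unmatched: 0 workers, 1 jobs

Maximum matching size: 3
Workers: 3 total, 3 matched, 0 unmatched
Jobs: 4 total, 3 matched, 1 unmatched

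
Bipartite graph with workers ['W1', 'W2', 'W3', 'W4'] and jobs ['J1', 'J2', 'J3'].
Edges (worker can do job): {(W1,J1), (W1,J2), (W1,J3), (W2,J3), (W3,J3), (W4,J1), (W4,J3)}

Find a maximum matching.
Matching: {(W1,J2), (W3,J3), (W4,J1)}

Maximum matching (size 3):
  W1 → J2
  W3 → J3
  W4 → J1

Each worker is assigned to at most one job, and each job to at most one worker.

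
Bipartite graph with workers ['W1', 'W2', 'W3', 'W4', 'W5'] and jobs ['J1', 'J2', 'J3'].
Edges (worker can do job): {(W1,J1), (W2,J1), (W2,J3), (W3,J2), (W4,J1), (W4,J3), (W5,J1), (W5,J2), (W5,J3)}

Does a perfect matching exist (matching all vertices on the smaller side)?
Yes, perfect matching exists (size 3)

Perfect matching: {(W3,J2), (W4,J1), (W5,J3)}
All 3 vertices on the smaller side are matched.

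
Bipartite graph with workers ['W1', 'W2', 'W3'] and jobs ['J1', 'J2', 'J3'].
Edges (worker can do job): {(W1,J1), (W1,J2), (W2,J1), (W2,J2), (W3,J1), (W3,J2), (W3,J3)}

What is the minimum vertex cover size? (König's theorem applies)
Minimum vertex cover size = 3

By König's theorem: in bipartite graphs,
min vertex cover = max matching = 3

Maximum matching has size 3, so minimum vertex cover also has size 3.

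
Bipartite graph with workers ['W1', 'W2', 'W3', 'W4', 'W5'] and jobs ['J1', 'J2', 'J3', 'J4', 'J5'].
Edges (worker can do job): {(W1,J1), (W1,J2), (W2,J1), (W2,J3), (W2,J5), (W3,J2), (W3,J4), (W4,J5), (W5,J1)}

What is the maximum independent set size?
Maximum independent set = 5

By König's theorem:
- Min vertex cover = Max matching = 5
- Max independent set = Total vertices - Min vertex cover
- Max independent set = 10 - 5 = 5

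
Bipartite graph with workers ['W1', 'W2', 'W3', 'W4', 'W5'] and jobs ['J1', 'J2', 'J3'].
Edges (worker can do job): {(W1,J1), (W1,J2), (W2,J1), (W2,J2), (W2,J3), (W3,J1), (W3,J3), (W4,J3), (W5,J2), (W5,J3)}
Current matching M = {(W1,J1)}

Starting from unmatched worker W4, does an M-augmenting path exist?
Yes: W4 → J3

An M-augmenting path alternates non-matching / matching edges, starting and ending at unmatched vertices.
Path: W4 → J3
(J3 is unmatched in M, so the path is augmenting.)
Flipping edges along this path would increase |M| from 1 to 2.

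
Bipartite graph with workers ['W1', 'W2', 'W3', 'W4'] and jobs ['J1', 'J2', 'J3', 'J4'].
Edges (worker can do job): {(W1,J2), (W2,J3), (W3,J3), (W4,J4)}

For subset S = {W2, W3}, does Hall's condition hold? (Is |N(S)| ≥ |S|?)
No: |N(S)| = 1, |S| = 2

Subset S = {W2, W3}
Neighbors N(S) = {J3}

|N(S)| = 1, |S| = 2
Hall's condition: |N(S)| ≥ |S| is NOT satisfied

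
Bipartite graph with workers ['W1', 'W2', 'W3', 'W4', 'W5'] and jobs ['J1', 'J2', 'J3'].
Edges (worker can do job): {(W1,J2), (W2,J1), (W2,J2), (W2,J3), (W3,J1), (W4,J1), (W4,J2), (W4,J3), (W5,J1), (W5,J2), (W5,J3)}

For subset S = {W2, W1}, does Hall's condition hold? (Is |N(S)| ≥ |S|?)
Yes: |N(S)| = 3, |S| = 2

Subset S = {W2, W1}
Neighbors N(S) = {J1, J2, J3}

|N(S)| = 3, |S| = 2
Hall's condition: |N(S)| ≥ |S| is satisfied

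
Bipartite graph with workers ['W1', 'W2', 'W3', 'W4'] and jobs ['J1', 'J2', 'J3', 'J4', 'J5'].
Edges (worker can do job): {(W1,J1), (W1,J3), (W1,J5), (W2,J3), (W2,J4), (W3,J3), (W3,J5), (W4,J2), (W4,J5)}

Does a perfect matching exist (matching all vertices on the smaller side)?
Yes, perfect matching exists (size 4)

Perfect matching: {(W1,J1), (W2,J4), (W3,J3), (W4,J5)}
All 4 vertices on the smaller side are matched.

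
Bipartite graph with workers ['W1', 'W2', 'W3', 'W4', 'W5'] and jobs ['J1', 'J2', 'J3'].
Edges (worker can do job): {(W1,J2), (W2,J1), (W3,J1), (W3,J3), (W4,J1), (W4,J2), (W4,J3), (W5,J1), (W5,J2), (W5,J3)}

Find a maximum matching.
Matching: {(W3,J1), (W4,J2), (W5,J3)}

Maximum matching (size 3):
  W3 → J1
  W4 → J2
  W5 → J3

Each worker is assigned to at most one job, and each job to at most one worker.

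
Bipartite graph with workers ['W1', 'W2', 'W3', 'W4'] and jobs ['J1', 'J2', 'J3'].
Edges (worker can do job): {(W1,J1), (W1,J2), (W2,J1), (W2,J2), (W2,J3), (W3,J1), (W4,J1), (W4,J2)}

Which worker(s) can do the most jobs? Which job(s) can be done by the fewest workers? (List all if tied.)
Most versatile: W2 (3 jobs); Least covered: J3 (1 workers)

Worker degrees (jobs they can do): W1:2, W2:3, W3:1, W4:2
Job degrees (workers who can do it): J1:4, J2:3, J3:1

Maximum worker degree is 3, achieved by: W2
Minimum job degree is 1, achieved by: J3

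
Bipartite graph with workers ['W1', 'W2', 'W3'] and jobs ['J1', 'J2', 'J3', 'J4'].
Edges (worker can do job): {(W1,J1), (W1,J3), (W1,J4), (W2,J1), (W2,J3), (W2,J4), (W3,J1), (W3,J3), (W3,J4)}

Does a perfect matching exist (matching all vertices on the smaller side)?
Yes, perfect matching exists (size 3)

Perfect matching: {(W1,J4), (W2,J3), (W3,J1)}
All 3 vertices on the smaller side are matched.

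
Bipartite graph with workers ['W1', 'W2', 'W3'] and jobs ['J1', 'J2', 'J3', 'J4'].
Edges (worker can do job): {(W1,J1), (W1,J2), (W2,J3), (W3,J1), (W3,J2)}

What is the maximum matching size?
Maximum matching size = 3

Maximum matching: {(W1,J1), (W2,J3), (W3,J2)}
Size: 3

This assigns 3 workers to 3 distinct jobs.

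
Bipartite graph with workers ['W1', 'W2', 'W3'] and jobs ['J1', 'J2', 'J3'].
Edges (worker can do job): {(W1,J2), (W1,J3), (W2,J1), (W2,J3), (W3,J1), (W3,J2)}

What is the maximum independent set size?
Maximum independent set = 3

By König's theorem:
- Min vertex cover = Max matching = 3
- Max independent set = Total vertices - Min vertex cover
- Max independent set = 6 - 3 = 3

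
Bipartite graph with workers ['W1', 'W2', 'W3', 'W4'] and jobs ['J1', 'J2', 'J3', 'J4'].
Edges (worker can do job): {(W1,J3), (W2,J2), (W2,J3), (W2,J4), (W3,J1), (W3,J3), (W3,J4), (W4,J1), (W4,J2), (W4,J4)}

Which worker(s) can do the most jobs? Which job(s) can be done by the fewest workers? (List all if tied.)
Most versatile: W2, W3, W4 (3 jobs); Least covered: J1, J2 (2 workers)

Worker degrees (jobs they can do): W1:1, W2:3, W3:3, W4:3
Job degrees (workers who can do it): J1:2, J2:2, J3:3, J4:3

Maximum worker degree is 3, achieved by: W2, W3, W4
Minimum job degree is 2, achieved by: J1, J2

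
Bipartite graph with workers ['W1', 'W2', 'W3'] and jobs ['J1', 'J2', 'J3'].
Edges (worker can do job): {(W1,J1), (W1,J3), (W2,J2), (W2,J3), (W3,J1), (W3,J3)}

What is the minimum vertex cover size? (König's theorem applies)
Minimum vertex cover size = 3

By König's theorem: in bipartite graphs,
min vertex cover = max matching = 3

Maximum matching has size 3, so minimum vertex cover also has size 3.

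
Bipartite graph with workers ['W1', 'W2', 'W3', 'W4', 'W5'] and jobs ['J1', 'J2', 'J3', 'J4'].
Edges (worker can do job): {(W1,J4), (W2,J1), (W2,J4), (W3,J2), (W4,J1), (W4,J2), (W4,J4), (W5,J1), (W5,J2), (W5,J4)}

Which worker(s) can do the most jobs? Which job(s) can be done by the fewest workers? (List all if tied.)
Most versatile: W4, W5 (3 jobs); Least covered: J3 (0 workers)

Worker degrees (jobs they can do): W1:1, W2:2, W3:1, W4:3, W5:3
Job degrees (workers who can do it): J1:3, J2:3, J3:0, J4:4

Maximum worker degree is 3, achieved by: W4, W5
Minimum job degree is 0, achieved by: J3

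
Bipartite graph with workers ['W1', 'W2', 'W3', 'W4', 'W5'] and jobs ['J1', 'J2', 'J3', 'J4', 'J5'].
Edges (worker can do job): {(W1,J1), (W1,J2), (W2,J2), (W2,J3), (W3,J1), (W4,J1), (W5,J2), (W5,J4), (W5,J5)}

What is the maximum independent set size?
Maximum independent set = 6

By König's theorem:
- Min vertex cover = Max matching = 4
- Max independent set = Total vertices - Min vertex cover
- Max independent set = 10 - 4 = 6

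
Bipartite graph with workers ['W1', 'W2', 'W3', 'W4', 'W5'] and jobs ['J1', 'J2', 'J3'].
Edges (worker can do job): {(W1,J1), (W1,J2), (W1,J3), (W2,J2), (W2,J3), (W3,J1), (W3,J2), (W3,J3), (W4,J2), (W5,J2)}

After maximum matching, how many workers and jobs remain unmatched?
Unmatched: 2 workers, 0 jobs

Maximum matching size: 3
Workers: 5 total, 3 matched, 2 unmatched
Jobs: 3 total, 3 matched, 0 unmatched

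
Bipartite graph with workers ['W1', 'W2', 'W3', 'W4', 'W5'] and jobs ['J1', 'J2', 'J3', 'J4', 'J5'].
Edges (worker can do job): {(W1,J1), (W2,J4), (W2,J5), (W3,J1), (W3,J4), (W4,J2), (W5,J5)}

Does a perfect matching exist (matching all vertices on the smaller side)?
No, maximum matching has size 4 < 5

Maximum matching has size 4, need 5 for perfect matching.
Unmatched workers: ['W2']
Unmatched jobs: ['J3']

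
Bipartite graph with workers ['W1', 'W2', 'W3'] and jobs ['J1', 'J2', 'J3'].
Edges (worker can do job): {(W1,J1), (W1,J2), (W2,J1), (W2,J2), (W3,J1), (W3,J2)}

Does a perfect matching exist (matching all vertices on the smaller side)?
No, maximum matching has size 2 < 3

Maximum matching has size 2, need 3 for perfect matching.
Unmatched workers: ['W2']
Unmatched jobs: ['J3']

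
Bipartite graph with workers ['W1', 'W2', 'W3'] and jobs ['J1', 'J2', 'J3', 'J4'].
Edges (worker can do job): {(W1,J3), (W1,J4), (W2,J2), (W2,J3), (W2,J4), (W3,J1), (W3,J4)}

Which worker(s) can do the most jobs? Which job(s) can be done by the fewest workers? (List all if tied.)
Most versatile: W2 (3 jobs); Least covered: J1, J2 (1 workers)

Worker degrees (jobs they can do): W1:2, W2:3, W3:2
Job degrees (workers who can do it): J1:1, J2:1, J3:2, J4:3

Maximum worker degree is 3, achieved by: W2
Minimum job degree is 1, achieved by: J1, J2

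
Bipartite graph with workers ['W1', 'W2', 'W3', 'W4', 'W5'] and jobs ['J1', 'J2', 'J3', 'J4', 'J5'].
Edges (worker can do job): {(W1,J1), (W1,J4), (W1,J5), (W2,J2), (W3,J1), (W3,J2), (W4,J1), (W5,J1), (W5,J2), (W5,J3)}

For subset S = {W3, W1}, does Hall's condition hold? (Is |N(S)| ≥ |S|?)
Yes: |N(S)| = 4, |S| = 2

Subset S = {W3, W1}
Neighbors N(S) = {J1, J2, J4, J5}

|N(S)| = 4, |S| = 2
Hall's condition: |N(S)| ≥ |S| is satisfied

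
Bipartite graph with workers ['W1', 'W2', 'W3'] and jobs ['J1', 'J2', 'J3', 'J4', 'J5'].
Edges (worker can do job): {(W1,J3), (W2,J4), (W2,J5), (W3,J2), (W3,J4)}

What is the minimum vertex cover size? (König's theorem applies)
Minimum vertex cover size = 3

By König's theorem: in bipartite graphs,
min vertex cover = max matching = 3

Maximum matching has size 3, so minimum vertex cover also has size 3.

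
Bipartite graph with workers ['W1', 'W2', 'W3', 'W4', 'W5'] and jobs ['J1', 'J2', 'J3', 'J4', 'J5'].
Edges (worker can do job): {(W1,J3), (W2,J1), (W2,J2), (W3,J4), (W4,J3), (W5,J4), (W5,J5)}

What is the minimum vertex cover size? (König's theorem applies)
Minimum vertex cover size = 4

By König's theorem: in bipartite graphs,
min vertex cover = max matching = 4

Maximum matching has size 4, so minimum vertex cover also has size 4.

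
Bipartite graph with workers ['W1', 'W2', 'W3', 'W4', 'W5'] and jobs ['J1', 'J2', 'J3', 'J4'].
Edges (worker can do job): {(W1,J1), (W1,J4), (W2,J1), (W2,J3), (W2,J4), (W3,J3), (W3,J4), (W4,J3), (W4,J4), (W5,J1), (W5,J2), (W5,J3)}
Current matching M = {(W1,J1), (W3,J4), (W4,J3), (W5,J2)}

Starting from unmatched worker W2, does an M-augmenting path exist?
No augmenting path from W2

Alternating search from W2 reaches jobs: {J1, J3, J4}.
Every reachable job is already matched in M, and following those matched edges back to workers exposes no further unvisited jobs.
No M-augmenting path from W2 exists.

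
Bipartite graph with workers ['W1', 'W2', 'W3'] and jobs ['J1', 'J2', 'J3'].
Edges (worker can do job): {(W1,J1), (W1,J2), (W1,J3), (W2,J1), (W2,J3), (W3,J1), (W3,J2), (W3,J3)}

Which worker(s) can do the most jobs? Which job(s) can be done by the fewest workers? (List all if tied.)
Most versatile: W1, W3 (3 jobs); Least covered: J2 (2 workers)

Worker degrees (jobs they can do): W1:3, W2:2, W3:3
Job degrees (workers who can do it): J1:3, J2:2, J3:3

Maximum worker degree is 3, achieved by: W1, W3
Minimum job degree is 2, achieved by: J2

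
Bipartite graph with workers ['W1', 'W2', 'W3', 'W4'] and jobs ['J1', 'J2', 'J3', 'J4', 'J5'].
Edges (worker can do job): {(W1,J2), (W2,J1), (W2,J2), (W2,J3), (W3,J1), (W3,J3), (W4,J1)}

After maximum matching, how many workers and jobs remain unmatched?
Unmatched: 1 workers, 2 jobs

Maximum matching size: 3
Workers: 4 total, 3 matched, 1 unmatched
Jobs: 5 total, 3 matched, 2 unmatched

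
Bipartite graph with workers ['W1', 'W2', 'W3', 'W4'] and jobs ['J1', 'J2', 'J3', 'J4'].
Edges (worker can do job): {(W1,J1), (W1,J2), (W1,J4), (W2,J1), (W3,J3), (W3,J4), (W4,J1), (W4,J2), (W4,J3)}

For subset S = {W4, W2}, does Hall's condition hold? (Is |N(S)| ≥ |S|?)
Yes: |N(S)| = 3, |S| = 2

Subset S = {W4, W2}
Neighbors N(S) = {J1, J2, J3}

|N(S)| = 3, |S| = 2
Hall's condition: |N(S)| ≥ |S| is satisfied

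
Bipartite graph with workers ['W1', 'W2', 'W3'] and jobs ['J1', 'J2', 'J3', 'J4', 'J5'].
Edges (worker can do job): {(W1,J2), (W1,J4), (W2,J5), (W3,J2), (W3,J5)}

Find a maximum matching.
Matching: {(W1,J4), (W2,J5), (W3,J2)}

Maximum matching (size 3):
  W1 → J4
  W2 → J5
  W3 → J2

Each worker is assigned to at most one job, and each job to at most one worker.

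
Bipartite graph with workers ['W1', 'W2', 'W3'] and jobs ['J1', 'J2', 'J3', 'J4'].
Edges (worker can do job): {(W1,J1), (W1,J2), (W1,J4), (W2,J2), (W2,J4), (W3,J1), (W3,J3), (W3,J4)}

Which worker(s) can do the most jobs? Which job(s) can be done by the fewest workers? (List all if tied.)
Most versatile: W1, W3 (3 jobs); Least covered: J3 (1 workers)

Worker degrees (jobs they can do): W1:3, W2:2, W3:3
Job degrees (workers who can do it): J1:2, J2:2, J3:1, J4:3

Maximum worker degree is 3, achieved by: W1, W3
Minimum job degree is 1, achieved by: J3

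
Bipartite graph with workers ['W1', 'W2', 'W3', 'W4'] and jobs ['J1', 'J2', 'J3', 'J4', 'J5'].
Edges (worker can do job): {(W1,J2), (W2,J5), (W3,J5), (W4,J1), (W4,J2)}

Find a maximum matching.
Matching: {(W1,J2), (W3,J5), (W4,J1)}

Maximum matching (size 3):
  W1 → J2
  W3 → J5
  W4 → J1

Each worker is assigned to at most one job, and each job to at most one worker.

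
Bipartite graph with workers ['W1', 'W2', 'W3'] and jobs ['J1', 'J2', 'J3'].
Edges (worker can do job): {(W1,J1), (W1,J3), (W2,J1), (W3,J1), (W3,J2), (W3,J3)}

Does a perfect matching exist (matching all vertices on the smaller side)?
Yes, perfect matching exists (size 3)

Perfect matching: {(W1,J3), (W2,J1), (W3,J2)}
All 3 vertices on the smaller side are matched.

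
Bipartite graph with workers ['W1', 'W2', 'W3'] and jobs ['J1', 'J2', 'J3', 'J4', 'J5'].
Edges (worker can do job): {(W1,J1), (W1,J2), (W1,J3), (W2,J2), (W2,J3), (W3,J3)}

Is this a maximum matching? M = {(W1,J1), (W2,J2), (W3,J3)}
Yes, size 3 is maximum

Proposed matching has size 3.
Maximum matching size for this graph: 3.

This is a maximum matching.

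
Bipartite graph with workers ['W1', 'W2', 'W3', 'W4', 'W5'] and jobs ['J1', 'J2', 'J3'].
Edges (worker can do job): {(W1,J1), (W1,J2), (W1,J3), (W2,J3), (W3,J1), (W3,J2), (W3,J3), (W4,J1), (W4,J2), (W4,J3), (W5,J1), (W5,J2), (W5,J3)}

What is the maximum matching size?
Maximum matching size = 3

Maximum matching: {(W3,J3), (W4,J2), (W5,J1)}
Size: 3

This assigns 3 workers to 3 distinct jobs.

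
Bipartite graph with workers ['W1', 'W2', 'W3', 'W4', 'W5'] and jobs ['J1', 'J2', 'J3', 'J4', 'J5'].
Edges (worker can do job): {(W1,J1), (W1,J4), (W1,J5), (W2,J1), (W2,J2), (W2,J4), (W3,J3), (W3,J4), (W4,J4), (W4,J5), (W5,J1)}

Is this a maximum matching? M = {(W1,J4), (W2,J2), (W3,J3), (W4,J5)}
No, size 4 is not maximum

Proposed matching has size 4.
Maximum matching size for this graph: 5.

This is NOT maximum - can be improved to size 5.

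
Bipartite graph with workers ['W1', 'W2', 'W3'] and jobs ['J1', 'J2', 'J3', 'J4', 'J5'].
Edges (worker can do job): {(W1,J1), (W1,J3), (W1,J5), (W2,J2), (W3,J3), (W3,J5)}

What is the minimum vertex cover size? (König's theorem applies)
Minimum vertex cover size = 3

By König's theorem: in bipartite graphs,
min vertex cover = max matching = 3

Maximum matching has size 3, so minimum vertex cover also has size 3.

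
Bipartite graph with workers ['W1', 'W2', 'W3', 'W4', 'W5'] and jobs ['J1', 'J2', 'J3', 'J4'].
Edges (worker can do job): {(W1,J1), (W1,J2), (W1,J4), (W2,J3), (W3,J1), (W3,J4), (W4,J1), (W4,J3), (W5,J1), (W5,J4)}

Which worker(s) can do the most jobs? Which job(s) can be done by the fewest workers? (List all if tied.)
Most versatile: W1 (3 jobs); Least covered: J2 (1 workers)

Worker degrees (jobs they can do): W1:3, W2:1, W3:2, W4:2, W5:2
Job degrees (workers who can do it): J1:4, J2:1, J3:2, J4:3

Maximum worker degree is 3, achieved by: W1
Minimum job degree is 1, achieved by: J2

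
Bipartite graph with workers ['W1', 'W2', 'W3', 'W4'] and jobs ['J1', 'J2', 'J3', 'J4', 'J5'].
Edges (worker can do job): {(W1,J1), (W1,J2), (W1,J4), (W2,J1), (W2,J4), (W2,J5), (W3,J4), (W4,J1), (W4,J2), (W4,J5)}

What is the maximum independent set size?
Maximum independent set = 5

By König's theorem:
- Min vertex cover = Max matching = 4
- Max independent set = Total vertices - Min vertex cover
- Max independent set = 9 - 4 = 5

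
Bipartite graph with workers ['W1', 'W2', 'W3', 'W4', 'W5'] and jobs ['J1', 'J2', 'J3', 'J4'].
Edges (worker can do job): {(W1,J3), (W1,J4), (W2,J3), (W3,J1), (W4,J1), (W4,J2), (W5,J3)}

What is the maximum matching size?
Maximum matching size = 4

Maximum matching: {(W1,J4), (W3,J1), (W4,J2), (W5,J3)}
Size: 4

This assigns 4 workers to 4 distinct jobs.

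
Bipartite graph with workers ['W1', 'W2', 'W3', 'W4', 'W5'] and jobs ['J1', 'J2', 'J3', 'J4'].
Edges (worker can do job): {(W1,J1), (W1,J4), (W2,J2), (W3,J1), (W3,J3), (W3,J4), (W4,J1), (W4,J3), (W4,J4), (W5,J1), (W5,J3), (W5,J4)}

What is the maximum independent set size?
Maximum independent set = 5

By König's theorem:
- Min vertex cover = Max matching = 4
- Max independent set = Total vertices - Min vertex cover
- Max independent set = 9 - 4 = 5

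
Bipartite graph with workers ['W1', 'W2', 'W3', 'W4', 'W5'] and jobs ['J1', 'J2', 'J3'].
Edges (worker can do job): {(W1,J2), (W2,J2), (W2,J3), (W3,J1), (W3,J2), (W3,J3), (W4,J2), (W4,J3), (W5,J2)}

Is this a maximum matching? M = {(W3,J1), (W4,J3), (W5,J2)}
Yes, size 3 is maximum

Proposed matching has size 3.
Maximum matching size for this graph: 3.

This is a maximum matching.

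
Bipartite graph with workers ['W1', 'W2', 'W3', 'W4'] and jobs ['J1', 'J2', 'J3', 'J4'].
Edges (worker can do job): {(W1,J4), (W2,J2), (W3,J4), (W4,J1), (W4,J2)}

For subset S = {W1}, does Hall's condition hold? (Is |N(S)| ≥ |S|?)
Yes: |N(S)| = 1, |S| = 1

Subset S = {W1}
Neighbors N(S) = {J4}

|N(S)| = 1, |S| = 1
Hall's condition: |N(S)| ≥ |S| is satisfied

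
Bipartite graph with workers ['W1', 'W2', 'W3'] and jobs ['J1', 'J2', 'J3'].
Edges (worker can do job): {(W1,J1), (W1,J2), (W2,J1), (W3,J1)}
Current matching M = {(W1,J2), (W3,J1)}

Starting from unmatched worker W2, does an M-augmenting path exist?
No augmenting path from W2

Alternating search from W2 reaches jobs: {J1}.
Every reachable job is already matched in M, and following those matched edges back to workers exposes no further unvisited jobs.
No M-augmenting path from W2 exists.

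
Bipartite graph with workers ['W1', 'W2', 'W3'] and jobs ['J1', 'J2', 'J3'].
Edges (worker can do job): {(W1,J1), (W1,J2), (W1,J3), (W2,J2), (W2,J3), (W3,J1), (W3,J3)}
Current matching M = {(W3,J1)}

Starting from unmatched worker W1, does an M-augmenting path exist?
Yes: W1 → J2

An M-augmenting path alternates non-matching / matching edges, starting and ending at unmatched vertices.
Path: W1 → J2
(J2 is unmatched in M, so the path is augmenting.)
Flipping edges along this path would increase |M| from 1 to 2.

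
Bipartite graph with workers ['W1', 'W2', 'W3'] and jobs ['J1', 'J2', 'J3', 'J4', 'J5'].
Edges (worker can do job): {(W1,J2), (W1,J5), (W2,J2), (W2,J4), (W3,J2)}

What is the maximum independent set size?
Maximum independent set = 5

By König's theorem:
- Min vertex cover = Max matching = 3
- Max independent set = Total vertices - Min vertex cover
- Max independent set = 8 - 3 = 5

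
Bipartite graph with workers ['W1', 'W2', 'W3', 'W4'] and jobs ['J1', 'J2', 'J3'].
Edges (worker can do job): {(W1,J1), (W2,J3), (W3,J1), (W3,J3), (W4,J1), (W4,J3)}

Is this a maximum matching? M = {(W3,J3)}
No, size 1 is not maximum

Proposed matching has size 1.
Maximum matching size for this graph: 2.

This is NOT maximum - can be improved to size 2.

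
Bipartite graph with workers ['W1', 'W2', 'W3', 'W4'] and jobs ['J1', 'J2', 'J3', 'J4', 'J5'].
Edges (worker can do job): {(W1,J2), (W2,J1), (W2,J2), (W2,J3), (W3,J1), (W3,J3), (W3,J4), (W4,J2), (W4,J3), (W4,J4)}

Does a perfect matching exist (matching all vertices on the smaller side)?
Yes, perfect matching exists (size 4)

Perfect matching: {(W1,J2), (W2,J1), (W3,J3), (W4,J4)}
All 4 vertices on the smaller side are matched.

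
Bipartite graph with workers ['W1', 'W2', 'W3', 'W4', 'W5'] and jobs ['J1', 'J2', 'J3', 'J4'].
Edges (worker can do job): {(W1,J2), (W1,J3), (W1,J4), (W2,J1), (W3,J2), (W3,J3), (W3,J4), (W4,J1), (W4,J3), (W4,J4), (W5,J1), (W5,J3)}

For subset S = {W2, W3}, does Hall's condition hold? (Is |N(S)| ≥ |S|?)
Yes: |N(S)| = 4, |S| = 2

Subset S = {W2, W3}
Neighbors N(S) = {J1, J2, J3, J4}

|N(S)| = 4, |S| = 2
Hall's condition: |N(S)| ≥ |S| is satisfied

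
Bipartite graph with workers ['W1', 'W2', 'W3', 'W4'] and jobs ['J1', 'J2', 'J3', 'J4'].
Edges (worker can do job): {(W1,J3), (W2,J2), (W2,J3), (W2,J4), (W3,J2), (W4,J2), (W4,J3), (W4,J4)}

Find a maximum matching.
Matching: {(W2,J4), (W3,J2), (W4,J3)}

Maximum matching (size 3):
  W2 → J4
  W3 → J2
  W4 → J3

Each worker is assigned to at most one job, and each job to at most one worker.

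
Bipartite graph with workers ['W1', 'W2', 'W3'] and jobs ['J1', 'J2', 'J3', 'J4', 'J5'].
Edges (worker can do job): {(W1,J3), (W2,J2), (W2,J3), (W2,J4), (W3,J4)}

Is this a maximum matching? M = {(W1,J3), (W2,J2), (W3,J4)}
Yes, size 3 is maximum

Proposed matching has size 3.
Maximum matching size for this graph: 3.

This is a maximum matching.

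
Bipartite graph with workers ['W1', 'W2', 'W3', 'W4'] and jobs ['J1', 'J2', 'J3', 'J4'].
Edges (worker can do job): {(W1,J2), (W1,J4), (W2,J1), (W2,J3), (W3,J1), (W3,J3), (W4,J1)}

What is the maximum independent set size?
Maximum independent set = 5

By König's theorem:
- Min vertex cover = Max matching = 3
- Max independent set = Total vertices - Min vertex cover
- Max independent set = 8 - 3 = 5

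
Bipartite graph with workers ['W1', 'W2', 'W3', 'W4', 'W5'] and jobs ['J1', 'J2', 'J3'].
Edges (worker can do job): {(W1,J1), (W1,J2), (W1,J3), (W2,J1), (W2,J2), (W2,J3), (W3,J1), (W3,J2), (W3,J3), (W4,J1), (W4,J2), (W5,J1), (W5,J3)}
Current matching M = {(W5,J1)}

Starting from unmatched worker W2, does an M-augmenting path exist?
Yes: W2 → J1 → W5 → J3

An M-augmenting path alternates non-matching / matching edges, starting and ending at unmatched vertices.
Path: W2 → J1 → W5 → J3
(J3 is unmatched in M, so the path is augmenting.)
Flipping edges along this path would increase |M| from 1 to 2.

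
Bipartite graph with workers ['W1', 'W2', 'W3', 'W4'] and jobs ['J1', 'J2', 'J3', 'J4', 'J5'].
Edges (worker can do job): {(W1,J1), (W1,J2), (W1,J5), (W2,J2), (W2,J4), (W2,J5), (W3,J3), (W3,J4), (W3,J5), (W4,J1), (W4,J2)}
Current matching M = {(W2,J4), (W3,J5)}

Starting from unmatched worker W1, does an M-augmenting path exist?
Yes: W1 → J1

An M-augmenting path alternates non-matching / matching edges, starting and ending at unmatched vertices.
Path: W1 → J1
(J1 is unmatched in M, so the path is augmenting.)
Flipping edges along this path would increase |M| from 2 to 3.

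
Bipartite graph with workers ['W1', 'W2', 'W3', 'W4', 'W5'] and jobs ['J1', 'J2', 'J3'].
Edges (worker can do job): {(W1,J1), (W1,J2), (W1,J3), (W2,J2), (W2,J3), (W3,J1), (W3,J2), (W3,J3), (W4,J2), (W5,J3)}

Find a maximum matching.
Matching: {(W3,J1), (W4,J2), (W5,J3)}

Maximum matching (size 3):
  W3 → J1
  W4 → J2
  W5 → J3

Each worker is assigned to at most one job, and each job to at most one worker.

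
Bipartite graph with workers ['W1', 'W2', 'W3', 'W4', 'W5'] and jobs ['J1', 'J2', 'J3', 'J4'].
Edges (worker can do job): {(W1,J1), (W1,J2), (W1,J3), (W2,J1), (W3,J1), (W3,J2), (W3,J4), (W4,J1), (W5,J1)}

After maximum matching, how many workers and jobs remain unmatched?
Unmatched: 2 workers, 1 jobs

Maximum matching size: 3
Workers: 5 total, 3 matched, 2 unmatched
Jobs: 4 total, 3 matched, 1 unmatched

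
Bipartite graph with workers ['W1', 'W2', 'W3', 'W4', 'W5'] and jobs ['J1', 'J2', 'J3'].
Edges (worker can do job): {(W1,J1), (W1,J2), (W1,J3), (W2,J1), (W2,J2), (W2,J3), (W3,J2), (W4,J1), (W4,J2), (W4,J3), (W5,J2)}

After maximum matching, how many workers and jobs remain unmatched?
Unmatched: 2 workers, 0 jobs

Maximum matching size: 3
Workers: 5 total, 3 matched, 2 unmatched
Jobs: 3 total, 3 matched, 0 unmatched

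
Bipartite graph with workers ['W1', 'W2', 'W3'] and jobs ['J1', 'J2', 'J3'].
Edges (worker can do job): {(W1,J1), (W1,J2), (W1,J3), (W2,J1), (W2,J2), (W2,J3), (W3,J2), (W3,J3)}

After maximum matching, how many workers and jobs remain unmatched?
Unmatched: 0 workers, 0 jobs

Maximum matching size: 3
Workers: 3 total, 3 matched, 0 unmatched
Jobs: 3 total, 3 matched, 0 unmatched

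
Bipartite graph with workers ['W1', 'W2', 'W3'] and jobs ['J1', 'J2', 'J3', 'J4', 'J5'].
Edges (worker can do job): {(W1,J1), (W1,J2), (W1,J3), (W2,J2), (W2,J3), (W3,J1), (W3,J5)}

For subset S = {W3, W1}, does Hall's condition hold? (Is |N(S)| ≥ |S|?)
Yes: |N(S)| = 4, |S| = 2

Subset S = {W3, W1}
Neighbors N(S) = {J1, J2, J3, J5}

|N(S)| = 4, |S| = 2
Hall's condition: |N(S)| ≥ |S| is satisfied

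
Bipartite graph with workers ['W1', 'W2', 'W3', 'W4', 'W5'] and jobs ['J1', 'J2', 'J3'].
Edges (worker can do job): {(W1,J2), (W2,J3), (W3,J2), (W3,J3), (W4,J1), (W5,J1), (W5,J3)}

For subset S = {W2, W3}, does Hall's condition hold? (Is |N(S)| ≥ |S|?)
Yes: |N(S)| = 2, |S| = 2

Subset S = {W2, W3}
Neighbors N(S) = {J2, J3}

|N(S)| = 2, |S| = 2
Hall's condition: |N(S)| ≥ |S| is satisfied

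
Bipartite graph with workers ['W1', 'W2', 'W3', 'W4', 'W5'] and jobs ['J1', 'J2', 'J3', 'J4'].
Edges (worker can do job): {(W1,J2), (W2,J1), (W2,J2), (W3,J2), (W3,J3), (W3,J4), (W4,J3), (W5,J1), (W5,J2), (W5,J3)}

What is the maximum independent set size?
Maximum independent set = 5

By König's theorem:
- Min vertex cover = Max matching = 4
- Max independent set = Total vertices - Min vertex cover
- Max independent set = 9 - 4 = 5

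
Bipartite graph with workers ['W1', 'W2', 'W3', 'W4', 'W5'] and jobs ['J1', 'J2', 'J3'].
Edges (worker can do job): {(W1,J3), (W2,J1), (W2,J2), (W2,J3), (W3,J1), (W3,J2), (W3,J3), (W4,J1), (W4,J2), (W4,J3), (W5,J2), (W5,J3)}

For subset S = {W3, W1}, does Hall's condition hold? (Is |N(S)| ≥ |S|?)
Yes: |N(S)| = 3, |S| = 2

Subset S = {W3, W1}
Neighbors N(S) = {J1, J2, J3}

|N(S)| = 3, |S| = 2
Hall's condition: |N(S)| ≥ |S| is satisfied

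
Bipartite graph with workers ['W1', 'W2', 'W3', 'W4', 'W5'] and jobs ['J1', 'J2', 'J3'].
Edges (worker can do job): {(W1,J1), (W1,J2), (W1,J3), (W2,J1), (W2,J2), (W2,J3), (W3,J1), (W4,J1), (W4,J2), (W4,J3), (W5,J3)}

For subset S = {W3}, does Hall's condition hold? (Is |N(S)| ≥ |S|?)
Yes: |N(S)| = 1, |S| = 1

Subset S = {W3}
Neighbors N(S) = {J1}

|N(S)| = 1, |S| = 1
Hall's condition: |N(S)| ≥ |S| is satisfied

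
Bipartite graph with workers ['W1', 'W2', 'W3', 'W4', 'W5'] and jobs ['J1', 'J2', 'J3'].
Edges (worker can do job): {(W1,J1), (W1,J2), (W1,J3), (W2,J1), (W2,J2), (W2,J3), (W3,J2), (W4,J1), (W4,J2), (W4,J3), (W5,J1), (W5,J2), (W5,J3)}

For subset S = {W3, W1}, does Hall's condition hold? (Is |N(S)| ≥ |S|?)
Yes: |N(S)| = 3, |S| = 2

Subset S = {W3, W1}
Neighbors N(S) = {J1, J2, J3}

|N(S)| = 3, |S| = 2
Hall's condition: |N(S)| ≥ |S| is satisfied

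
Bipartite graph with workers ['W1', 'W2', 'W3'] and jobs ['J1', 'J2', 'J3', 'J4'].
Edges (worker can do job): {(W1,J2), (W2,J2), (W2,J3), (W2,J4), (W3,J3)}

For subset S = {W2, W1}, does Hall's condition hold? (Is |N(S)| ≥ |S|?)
Yes: |N(S)| = 3, |S| = 2

Subset S = {W2, W1}
Neighbors N(S) = {J2, J3, J4}

|N(S)| = 3, |S| = 2
Hall's condition: |N(S)| ≥ |S| is satisfied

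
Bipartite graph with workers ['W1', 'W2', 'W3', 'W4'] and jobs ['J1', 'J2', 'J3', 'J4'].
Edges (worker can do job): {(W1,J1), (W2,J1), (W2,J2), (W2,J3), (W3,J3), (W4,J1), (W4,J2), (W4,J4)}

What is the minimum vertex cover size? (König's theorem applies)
Minimum vertex cover size = 4

By König's theorem: in bipartite graphs,
min vertex cover = max matching = 4

Maximum matching has size 4, so minimum vertex cover also has size 4.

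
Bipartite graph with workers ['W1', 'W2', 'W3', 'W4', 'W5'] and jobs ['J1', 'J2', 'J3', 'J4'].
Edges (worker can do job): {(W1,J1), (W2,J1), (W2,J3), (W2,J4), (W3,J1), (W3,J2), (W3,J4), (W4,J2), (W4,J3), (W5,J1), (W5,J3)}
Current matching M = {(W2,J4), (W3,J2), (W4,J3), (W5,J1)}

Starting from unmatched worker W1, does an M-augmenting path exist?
No augmenting path from W1

Alternating search from W1 reaches jobs: {J1, J2, J3, J4}.
Every reachable job is already matched in M, and following those matched edges back to workers exposes no further unvisited jobs.
No M-augmenting path from W1 exists.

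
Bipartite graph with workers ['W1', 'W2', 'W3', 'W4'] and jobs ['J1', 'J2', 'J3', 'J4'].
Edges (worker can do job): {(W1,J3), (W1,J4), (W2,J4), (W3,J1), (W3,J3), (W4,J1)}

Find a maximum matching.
Matching: {(W1,J4), (W3,J3), (W4,J1)}

Maximum matching (size 3):
  W1 → J4
  W3 → J3
  W4 → J1

Each worker is assigned to at most one job, and each job to at most one worker.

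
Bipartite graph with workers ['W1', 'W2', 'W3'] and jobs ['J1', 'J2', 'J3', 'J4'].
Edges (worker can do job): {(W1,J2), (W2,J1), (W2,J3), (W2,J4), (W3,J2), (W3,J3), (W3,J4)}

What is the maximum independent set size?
Maximum independent set = 4

By König's theorem:
- Min vertex cover = Max matching = 3
- Max independent set = Total vertices - Min vertex cover
- Max independent set = 7 - 3 = 4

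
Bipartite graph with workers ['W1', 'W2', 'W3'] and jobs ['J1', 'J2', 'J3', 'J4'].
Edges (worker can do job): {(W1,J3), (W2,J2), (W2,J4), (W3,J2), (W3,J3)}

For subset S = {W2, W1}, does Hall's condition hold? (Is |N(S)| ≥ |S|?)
Yes: |N(S)| = 3, |S| = 2

Subset S = {W2, W1}
Neighbors N(S) = {J2, J3, J4}

|N(S)| = 3, |S| = 2
Hall's condition: |N(S)| ≥ |S| is satisfied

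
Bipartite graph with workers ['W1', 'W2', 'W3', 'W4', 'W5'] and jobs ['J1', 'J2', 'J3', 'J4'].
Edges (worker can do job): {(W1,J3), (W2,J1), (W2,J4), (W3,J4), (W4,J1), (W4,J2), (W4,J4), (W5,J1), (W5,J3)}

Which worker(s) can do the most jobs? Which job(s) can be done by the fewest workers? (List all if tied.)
Most versatile: W4 (3 jobs); Least covered: J2 (1 workers)

Worker degrees (jobs they can do): W1:1, W2:2, W3:1, W4:3, W5:2
Job degrees (workers who can do it): J1:3, J2:1, J3:2, J4:3

Maximum worker degree is 3, achieved by: W4
Minimum job degree is 1, achieved by: J2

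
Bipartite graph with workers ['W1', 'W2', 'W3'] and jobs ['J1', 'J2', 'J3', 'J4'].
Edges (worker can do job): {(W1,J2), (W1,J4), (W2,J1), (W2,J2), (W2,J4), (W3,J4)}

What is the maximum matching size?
Maximum matching size = 3

Maximum matching: {(W1,J2), (W2,J1), (W3,J4)}
Size: 3

This assigns 3 workers to 3 distinct jobs.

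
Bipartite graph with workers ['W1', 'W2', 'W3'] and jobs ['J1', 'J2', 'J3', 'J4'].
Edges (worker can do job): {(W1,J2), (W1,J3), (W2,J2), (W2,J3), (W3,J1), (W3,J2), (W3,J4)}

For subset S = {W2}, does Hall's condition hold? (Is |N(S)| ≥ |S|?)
Yes: |N(S)| = 2, |S| = 1

Subset S = {W2}
Neighbors N(S) = {J2, J3}

|N(S)| = 2, |S| = 1
Hall's condition: |N(S)| ≥ |S| is satisfied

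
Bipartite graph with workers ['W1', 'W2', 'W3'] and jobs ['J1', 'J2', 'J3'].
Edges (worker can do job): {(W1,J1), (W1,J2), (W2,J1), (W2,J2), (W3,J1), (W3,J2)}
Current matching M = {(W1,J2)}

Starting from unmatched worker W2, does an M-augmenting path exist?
Yes: W2 → J2 → W1 → J1

An M-augmenting path alternates non-matching / matching edges, starting and ending at unmatched vertices.
Path: W2 → J2 → W1 → J1
(J1 is unmatched in M, so the path is augmenting.)
Flipping edges along this path would increase |M| from 1 to 2.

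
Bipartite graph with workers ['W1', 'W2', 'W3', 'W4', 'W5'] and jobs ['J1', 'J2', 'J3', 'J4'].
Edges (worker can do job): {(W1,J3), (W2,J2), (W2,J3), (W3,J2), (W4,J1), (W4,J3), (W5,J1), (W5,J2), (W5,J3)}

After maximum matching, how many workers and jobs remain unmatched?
Unmatched: 2 workers, 1 jobs

Maximum matching size: 3
Workers: 5 total, 3 matched, 2 unmatched
Jobs: 4 total, 3 matched, 1 unmatched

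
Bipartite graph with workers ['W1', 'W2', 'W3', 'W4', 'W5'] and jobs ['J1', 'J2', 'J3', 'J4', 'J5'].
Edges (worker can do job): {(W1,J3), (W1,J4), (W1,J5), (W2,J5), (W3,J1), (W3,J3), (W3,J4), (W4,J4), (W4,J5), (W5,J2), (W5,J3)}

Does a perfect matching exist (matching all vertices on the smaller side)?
Yes, perfect matching exists (size 5)

Perfect matching: {(W1,J3), (W2,J5), (W3,J1), (W4,J4), (W5,J2)}
All 5 vertices on the smaller side are matched.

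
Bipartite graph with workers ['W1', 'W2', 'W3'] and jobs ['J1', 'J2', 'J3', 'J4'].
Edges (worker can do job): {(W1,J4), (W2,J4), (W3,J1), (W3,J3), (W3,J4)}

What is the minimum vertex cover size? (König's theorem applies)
Minimum vertex cover size = 2

By König's theorem: in bipartite graphs,
min vertex cover = max matching = 2

Maximum matching has size 2, so minimum vertex cover also has size 2.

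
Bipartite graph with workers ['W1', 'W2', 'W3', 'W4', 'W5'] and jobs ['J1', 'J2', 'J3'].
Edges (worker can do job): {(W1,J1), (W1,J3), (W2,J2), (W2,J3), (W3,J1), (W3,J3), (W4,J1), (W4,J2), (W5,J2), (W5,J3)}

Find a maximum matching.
Matching: {(W3,J3), (W4,J1), (W5,J2)}

Maximum matching (size 3):
  W3 → J3
  W4 → J1
  W5 → J2

Each worker is assigned to at most one job, and each job to at most one worker.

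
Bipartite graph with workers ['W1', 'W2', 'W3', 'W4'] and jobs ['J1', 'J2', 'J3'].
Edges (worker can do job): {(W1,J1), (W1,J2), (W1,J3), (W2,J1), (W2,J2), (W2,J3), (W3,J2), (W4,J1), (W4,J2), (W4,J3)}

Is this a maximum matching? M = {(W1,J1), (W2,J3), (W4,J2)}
Yes, size 3 is maximum

Proposed matching has size 3.
Maximum matching size for this graph: 3.

This is a maximum matching.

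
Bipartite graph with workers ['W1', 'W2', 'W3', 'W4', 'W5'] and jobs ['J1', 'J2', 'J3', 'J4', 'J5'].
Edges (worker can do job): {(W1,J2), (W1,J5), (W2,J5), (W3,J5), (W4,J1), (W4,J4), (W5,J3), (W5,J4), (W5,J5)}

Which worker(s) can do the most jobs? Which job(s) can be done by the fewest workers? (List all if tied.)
Most versatile: W5 (3 jobs); Least covered: J1, J2, J3 (1 workers)

Worker degrees (jobs they can do): W1:2, W2:1, W3:1, W4:2, W5:3
Job degrees (workers who can do it): J1:1, J2:1, J3:1, J4:2, J5:4

Maximum worker degree is 3, achieved by: W5
Minimum job degree is 1, achieved by: J1, J2, J3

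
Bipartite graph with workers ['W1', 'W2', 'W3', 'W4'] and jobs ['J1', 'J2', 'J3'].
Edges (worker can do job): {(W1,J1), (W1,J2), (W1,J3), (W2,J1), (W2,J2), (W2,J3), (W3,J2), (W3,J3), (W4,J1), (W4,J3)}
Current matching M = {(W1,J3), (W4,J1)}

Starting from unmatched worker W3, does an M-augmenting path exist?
Yes: W3 → J2

An M-augmenting path alternates non-matching / matching edges, starting and ending at unmatched vertices.
Path: W3 → J2
(J2 is unmatched in M, so the path is augmenting.)
Flipping edges along this path would increase |M| from 2 to 3.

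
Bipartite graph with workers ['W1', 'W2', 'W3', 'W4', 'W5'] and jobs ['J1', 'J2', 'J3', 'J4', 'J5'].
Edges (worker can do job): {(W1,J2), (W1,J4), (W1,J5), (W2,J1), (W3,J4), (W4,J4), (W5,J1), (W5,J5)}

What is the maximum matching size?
Maximum matching size = 4

Maximum matching: {(W1,J2), (W2,J1), (W3,J4), (W5,J5)}
Size: 4

This assigns 4 workers to 4 distinct jobs.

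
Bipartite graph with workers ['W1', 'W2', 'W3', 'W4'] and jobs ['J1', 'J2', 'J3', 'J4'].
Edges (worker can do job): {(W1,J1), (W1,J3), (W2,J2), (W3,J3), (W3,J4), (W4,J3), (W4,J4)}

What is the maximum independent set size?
Maximum independent set = 4

By König's theorem:
- Min vertex cover = Max matching = 4
- Max independent set = Total vertices - Min vertex cover
- Max independent set = 8 - 4 = 4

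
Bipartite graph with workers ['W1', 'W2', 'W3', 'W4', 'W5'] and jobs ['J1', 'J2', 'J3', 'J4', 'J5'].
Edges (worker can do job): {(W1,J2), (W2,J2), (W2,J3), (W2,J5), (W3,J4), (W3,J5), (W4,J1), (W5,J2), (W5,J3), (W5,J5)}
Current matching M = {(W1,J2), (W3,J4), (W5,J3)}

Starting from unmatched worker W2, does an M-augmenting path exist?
Yes: W2 → J5

An M-augmenting path alternates non-matching / matching edges, starting and ending at unmatched vertices.
Path: W2 → J5
(J5 is unmatched in M, so the path is augmenting.)
Flipping edges along this path would increase |M| from 3 to 4.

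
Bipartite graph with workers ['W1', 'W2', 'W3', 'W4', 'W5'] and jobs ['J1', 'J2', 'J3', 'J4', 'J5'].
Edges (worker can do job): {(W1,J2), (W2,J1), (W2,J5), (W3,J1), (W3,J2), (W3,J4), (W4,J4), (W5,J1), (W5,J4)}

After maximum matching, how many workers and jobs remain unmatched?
Unmatched: 1 workers, 1 jobs

Maximum matching size: 4
Workers: 5 total, 4 matched, 1 unmatched
Jobs: 5 total, 4 matched, 1 unmatched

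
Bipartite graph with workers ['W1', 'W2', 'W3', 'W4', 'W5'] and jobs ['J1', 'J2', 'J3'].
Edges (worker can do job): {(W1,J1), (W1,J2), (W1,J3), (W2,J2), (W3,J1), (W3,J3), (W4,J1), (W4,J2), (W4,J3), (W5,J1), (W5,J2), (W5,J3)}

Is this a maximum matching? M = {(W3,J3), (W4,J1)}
No, size 2 is not maximum

Proposed matching has size 2.
Maximum matching size for this graph: 3.

This is NOT maximum - can be improved to size 3.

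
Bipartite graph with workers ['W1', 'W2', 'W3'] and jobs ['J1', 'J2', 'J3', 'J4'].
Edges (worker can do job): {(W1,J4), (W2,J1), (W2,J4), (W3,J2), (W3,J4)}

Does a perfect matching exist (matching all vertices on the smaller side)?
Yes, perfect matching exists (size 3)

Perfect matching: {(W1,J4), (W2,J1), (W3,J2)}
All 3 vertices on the smaller side are matched.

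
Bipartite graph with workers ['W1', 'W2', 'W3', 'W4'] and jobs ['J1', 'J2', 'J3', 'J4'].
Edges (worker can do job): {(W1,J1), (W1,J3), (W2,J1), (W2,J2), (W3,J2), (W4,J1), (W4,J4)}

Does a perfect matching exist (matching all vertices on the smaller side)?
Yes, perfect matching exists (size 4)

Perfect matching: {(W1,J3), (W2,J1), (W3,J2), (W4,J4)}
All 4 vertices on the smaller side are matched.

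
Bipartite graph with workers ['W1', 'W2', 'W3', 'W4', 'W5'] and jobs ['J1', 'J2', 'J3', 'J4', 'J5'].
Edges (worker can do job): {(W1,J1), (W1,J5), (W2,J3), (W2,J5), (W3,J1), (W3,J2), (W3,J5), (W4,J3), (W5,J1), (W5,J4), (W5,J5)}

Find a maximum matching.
Matching: {(W1,J1), (W2,J5), (W3,J2), (W4,J3), (W5,J4)}

Maximum matching (size 5):
  W1 → J1
  W2 → J5
  W3 → J2
  W4 → J3
  W5 → J4

Each worker is assigned to at most one job, and each job to at most one worker.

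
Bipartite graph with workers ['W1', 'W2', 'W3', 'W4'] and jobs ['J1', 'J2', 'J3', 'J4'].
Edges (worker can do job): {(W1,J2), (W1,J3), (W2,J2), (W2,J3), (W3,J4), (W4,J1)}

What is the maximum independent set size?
Maximum independent set = 4

By König's theorem:
- Min vertex cover = Max matching = 4
- Max independent set = Total vertices - Min vertex cover
- Max independent set = 8 - 4 = 4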